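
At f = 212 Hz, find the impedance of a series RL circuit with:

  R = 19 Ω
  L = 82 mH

Step 1 — Angular frequency: ω = 2π·f = 2π·212 = 1332 rad/s.
Step 2 — Component impedances:
  R: Z = R = 19 Ω
  L: Z = jωL = j·1332·0.082 = 0 + j109.2 Ω
Step 3 — Series combination: Z_total = R + L = 19 + j109.2 Ω = 110.9∠80.1° Ω.

Z = 19 + j109.2 Ω = 110.9∠80.1° Ω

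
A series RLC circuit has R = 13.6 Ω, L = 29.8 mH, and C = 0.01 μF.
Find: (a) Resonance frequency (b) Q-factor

Step 1 — Resonance condition Im(Z)=0 gives ω₀ = 1/√(LC).
Step 2 — ω₀ = 1/√(0.0298·1e-08) = 5.793e+04 rad/s.
Step 3 — f₀ = ω₀/(2π) = 9220 Hz.
Step 4 — Series Q: Q = ω₀L/R = 5.793e+04·0.0298/13.6 = 126.9.

(a) f₀ = 9220 Hz  (b) Q = 126.9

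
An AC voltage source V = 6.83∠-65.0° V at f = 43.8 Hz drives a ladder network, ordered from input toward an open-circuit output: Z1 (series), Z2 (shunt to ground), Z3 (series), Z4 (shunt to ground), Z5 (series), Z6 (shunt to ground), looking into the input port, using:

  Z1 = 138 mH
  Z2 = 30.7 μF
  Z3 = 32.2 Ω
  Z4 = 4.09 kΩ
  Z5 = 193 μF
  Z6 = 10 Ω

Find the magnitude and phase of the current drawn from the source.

Step 1 — Angular frequency: ω = 2π·f = 2π·43.8 = 275.2 rad/s.
Step 2 — Component impedances:
  Z1: Z = jωL = j·275.2·0.138 = 0 + j37.98 Ω
  Z2: Z = 1/(jωC) = -j/(ω·C) = 0 - j118.4 Ω
  Z3: Z = R = 32.2 Ω
  Z4: Z = R = 4090 Ω
  Z5: Z = 1/(jωC) = -j/(ω·C) = 0 - j18.83 Ω
  Z6: Z = R = 10 Ω
Step 3 — Ladder network (open output): work backward from the far end, alternating series and parallel combinations. Z_in = 28.77 + j12.94 Ω = 31.54∠24.2° Ω.
Step 4 — Source phasor: V = 6.83∠-65.0° V = 2.886 - j6.19 V.
Step 5 — Ohm's law: I = V / Z_total = (2.886 - j6.19) / (28.77 + j12.94) = 0.002978 - j0.2165 A.
Step 6 — Convert to polar: |I| = 0.2165 A, ∠I = -89.2°.

I = 0.2165∠-89.2° A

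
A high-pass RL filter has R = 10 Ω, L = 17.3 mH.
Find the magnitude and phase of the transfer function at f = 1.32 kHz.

Step 1 — Angular frequency: ω = 2π·1320 = 8294 rad/s.
Step 2 — Transfer function: H(jω) = jωL/(R + jωL).
Step 3 — Numerator jωL = j·143.5; denominator R + jωL = 10 + j143.5.
Step 4 — H = 0.9952 + j0.06936.
Step 5 — Magnitude: |H| = 0.9976 (-0.0 dB); phase: φ = 4.0°.

|H| = 0.9976 (-0.0 dB), φ = 4.0°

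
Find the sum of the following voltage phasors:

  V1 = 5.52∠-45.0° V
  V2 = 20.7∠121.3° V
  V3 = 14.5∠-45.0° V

Step 1 — Convert each phasor to rectangular form:
  V1 = 5.52·(cos(-45.0°) + j·sin(-45.0°)) = 3.903 - j3.903 V
  V2 = 20.7·(cos(121.3°) + j·sin(121.3°)) = -10.75 + j17.69 V
  V3 = 14.5·(cos(-45.0°) + j·sin(-45.0°)) = 10.25 - j10.25 V
Step 2 — Sum components: V_total = 3.402 + j3.531 V.
Step 3 — Convert to polar: |V_total| = 4.903 V, ∠V_total = 46.1°.

V_total = 4.903∠46.1° V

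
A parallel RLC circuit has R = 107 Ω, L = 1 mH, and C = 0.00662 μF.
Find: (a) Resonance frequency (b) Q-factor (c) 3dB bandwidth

Step 1 — Resonance: ω₀ = 1/√(LC) = 1/√(0.001·6.62e-09) = 3.887e+05 rad/s.
Step 2 — f₀ = ω₀/(2π) = 6.186e+04 Hz.
Step 3 — Parallel Q: Q = R/(ω₀L) = 107/(3.887e+05·0.001) = 0.2753.
Step 4 — Bandwidth: Δω = ω₀/Q = 1.412e+06 rad/s; BW = Δω/(2π) = 2.247e+05 Hz.

(a) f₀ = 6.186e+04 Hz  (b) Q = 0.2753  (c) BW = 2.247e+05 Hz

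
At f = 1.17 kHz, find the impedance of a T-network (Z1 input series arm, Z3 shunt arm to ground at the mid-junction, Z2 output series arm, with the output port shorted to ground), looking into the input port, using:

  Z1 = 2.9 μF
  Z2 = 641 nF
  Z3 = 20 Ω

Step 1 — Angular frequency: ω = 2π·f = 2π·1170 = 7351 rad/s.
Step 2 — Component impedances:
  Z1: Z = 1/(jωC) = -j/(ω·C) = 0 - j46.91 Ω
  Z2: Z = 1/(jωC) = -j/(ω·C) = 0 - j212.2 Ω
  Z3: Z = R = 20 Ω
Step 3 — With the output port shorted to ground, the output series arm Z2 runs from the junction to ground; the shunt arm Z3 also runs from the junction to ground. They appear in parallel: Z3 || Z2 = 19.82 - j1.868 Ω.
Step 4 — Series with input arm Z1: Z_in = Z1 + (Z3 || Z2) = 19.82 - j48.78 Ω = 52.65∠-67.9° Ω.

Z = 19.82 - j48.78 Ω = 52.65∠-67.9° Ω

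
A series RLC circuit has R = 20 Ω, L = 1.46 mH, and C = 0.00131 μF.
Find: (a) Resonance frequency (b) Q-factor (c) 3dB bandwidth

Step 1 — Resonance condition Im(Z)=0 gives ω₀ = 1/√(LC).
Step 2 — ω₀ = 1/√(0.00146·1.31e-09) = 7.231e+05 rad/s.
Step 3 — f₀ = ω₀/(2π) = 1.151e+05 Hz.
Step 4 — Series Q: Q = ω₀L/R = 7.231e+05·0.00146/20 = 52.79.
Step 5 — 3dB bandwidth: Δω = ω₀/Q = 1.37e+04 rad/s; BW = Δω/(2π) = 2180 Hz.

(a) f₀ = 1.151e+05 Hz  (b) Q = 52.79  (c) BW = 2180 Hz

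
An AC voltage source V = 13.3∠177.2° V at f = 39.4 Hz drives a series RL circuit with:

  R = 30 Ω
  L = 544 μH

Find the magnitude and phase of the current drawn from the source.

Step 1 — Angular frequency: ω = 2π·f = 2π·39.4 = 247.6 rad/s.
Step 2 — Component impedances:
  R: Z = R = 30 Ω
  L: Z = jωL = j·247.6·0.000544 = 0 + j0.1347 Ω
Step 3 — Series combination: Z_total = R + L = 30 + j0.1347 Ω = 30∠0.3° Ω.
Step 4 — Source phasor: V = 13.3∠177.2° V = -13.28 + j0.6497 V.
Step 5 — Ohm's law: I = V / Z_total = (-13.28 + j0.6497) / (30 + j0.1347) = -0.4427 + j0.02364 A.
Step 6 — Convert to polar: |I| = 0.4433 A, ∠I = 176.9°.

I = 0.4433∠176.9° A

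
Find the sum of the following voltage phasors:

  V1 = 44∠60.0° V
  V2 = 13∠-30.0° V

Step 1 — Convert each phasor to rectangular form:
  V1 = 44·(cos(60.0°) + j·sin(60.0°)) = 22 + j38.11 V
  V2 = 13·(cos(-30.0°) + j·sin(-30.0°)) = 11.26 - j6.5 V
Step 2 — Sum components: V_total = 33.26 + j31.61 V.
Step 3 — Convert to polar: |V_total| = 45.88 V, ∠V_total = 43.5°.

V_total = 45.88∠43.5° V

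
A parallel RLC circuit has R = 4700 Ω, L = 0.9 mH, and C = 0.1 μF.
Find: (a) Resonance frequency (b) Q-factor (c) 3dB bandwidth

Step 1 — Resonance: ω₀ = 1/√(LC) = 1/√(0.0009·1e-07) = 1.054e+05 rad/s.
Step 2 — f₀ = ω₀/(2π) = 1.678e+04 Hz.
Step 3 — Parallel Q: Q = R/(ω₀L) = 4700/(1.054e+05·0.0009) = 49.54.
Step 4 — Bandwidth: Δω = ω₀/Q = 2128 rad/s; BW = Δω/(2π) = 338.6 Hz.

(a) f₀ = 1.678e+04 Hz  (b) Q = 49.54  (c) BW = 338.6 Hz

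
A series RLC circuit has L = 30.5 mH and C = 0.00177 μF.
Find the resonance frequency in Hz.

Step 1 — Resonance condition Im(Z)=0 gives ω₀ = 1/√(LC).
Step 2 — ω₀ = 1/√(0.0305·1.77e-09) = 1.361e+05 rad/s.
Step 3 — f₀ = ω₀/(2π) = 2.166e+04 Hz.

f₀ = 2.166e+04 Hz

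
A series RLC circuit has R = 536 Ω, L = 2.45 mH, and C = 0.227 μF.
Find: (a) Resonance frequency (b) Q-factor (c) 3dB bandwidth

Step 1 — Resonance: ω₀ = 1/√(LC) = 1/√(0.00245·2.27e-07) = 4.24e+04 rad/s.
Step 2 — f₀ = ω₀/(2π) = 6749 Hz.
Step 3 — Series Q: Q = ω₀L/R = 4.24e+04·0.00245/536 = 0.1938.
Step 4 — Bandwidth: Δω = ω₀/Q = 2.188e+05 rad/s; BW = Δω/(2π) = 3.482e+04 Hz.

(a) f₀ = 6749 Hz  (b) Q = 0.1938  (c) BW = 3.482e+04 Hz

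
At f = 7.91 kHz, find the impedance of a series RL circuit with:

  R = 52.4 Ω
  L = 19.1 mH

Step 1 — Angular frequency: ω = 2π·f = 2π·7910 = 4.97e+04 rad/s.
Step 2 — Component impedances:
  R: Z = R = 52.4 Ω
  L: Z = jωL = j·4.97e+04·0.0191 = 0 + j949.3 Ω
Step 3 — Series combination: Z_total = R + L = 52.4 + j949.3 Ω = 950.7∠86.8° Ω.

Z = 52.4 + j949.3 Ω = 950.7∠86.8° Ω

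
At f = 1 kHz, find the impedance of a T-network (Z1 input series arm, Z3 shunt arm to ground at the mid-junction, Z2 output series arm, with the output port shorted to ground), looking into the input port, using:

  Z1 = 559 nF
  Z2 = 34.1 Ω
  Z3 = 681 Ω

Step 1 — Angular frequency: ω = 2π·f = 2π·1000 = 6283 rad/s.
Step 2 — Component impedances:
  Z1: Z = 1/(jωC) = -j/(ω·C) = 0 - j284.7 Ω
  Z2: Z = R = 34.1 Ω
  Z3: Z = R = 681 Ω
Step 3 — With the output port shorted to ground, the output series arm Z2 runs from the junction to ground; the shunt arm Z3 also runs from the junction to ground. They appear in parallel: Z3 || Z2 = 32.47 Ω.
Step 4 — Series with input arm Z1: Z_in = Z1 + (Z3 || Z2) = 32.47 - j284.7 Ω = 286.6∠-83.5° Ω.

Z = 32.47 - j284.7 Ω = 286.6∠-83.5° Ω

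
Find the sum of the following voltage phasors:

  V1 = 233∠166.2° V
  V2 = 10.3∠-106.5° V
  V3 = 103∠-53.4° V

Step 1 — Convert each phasor to rectangular form:
  V1 = 233·(cos(166.2°) + j·sin(166.2°)) = -226.3 + j55.58 V
  V2 = 10.3·(cos(-106.5°) + j·sin(-106.5°)) = -2.925 - j9.876 V
  V3 = 103·(cos(-53.4°) + j·sin(-53.4°)) = 61.41 - j82.69 V
Step 2 — Sum components: V_total = -167.8 - j36.99 V.
Step 3 — Convert to polar: |V_total| = 171.8 V, ∠V_total = -167.6°.

V_total = 171.8∠-167.6° V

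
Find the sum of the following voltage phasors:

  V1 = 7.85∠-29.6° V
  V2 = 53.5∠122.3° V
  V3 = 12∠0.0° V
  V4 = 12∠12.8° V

Step 1 — Convert each phasor to rectangular form:
  V1 = 7.85·(cos(-29.6°) + j·sin(-29.6°)) = 6.826 - j3.877 V
  V2 = 53.5·(cos(122.3°) + j·sin(122.3°)) = -28.59 + j45.22 V
  V3 = 12·(cos(0.0°) + j·sin(0.0°)) = 12 V
  V4 = 12·(cos(12.8°) + j·sin(12.8°)) = 11.7 + j2.659 V
Step 2 — Sum components: V_total = 1.939 + j44 V.
Step 3 — Convert to polar: |V_total| = 44.05 V, ∠V_total = 87.5°.

V_total = 44.05∠87.5° V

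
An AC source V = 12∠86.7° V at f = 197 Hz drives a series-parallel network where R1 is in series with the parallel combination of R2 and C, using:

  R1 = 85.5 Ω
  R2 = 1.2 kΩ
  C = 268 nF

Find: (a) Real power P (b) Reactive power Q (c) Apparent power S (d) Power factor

Step 1 — Angular frequency: ω = 2π·f = 2π·197 = 1238 rad/s.
Step 2 — Component impedances:
  R1: Z = R = 85.5 Ω
  R2: Z = R = 1200 Ω
  C: Z = 1/(jωC) = -j/(ω·C) = 0 - j3015 Ω
Step 3 — Parallel branch: R2 || C = 1/(1/R2 + 1/C) = 1036 - j412.3 Ω.
Step 4 — Series with R1: Z_total = R1 + (R2 || C) = 1121 - j412.3 Ω = 1195∠-20.2° Ω.
Step 5 — Source phasor: V = 12∠86.7° V = 0.6908 + j11.98 V.
Step 6 — Current: I = V / Z = -0.002918 + j0.009611 A = 0.01004∠106.9° A.
Step 7 — Complex power: S = V·I* = 0.1131 - j0.0416 VA.
Step 8 — Real power: P = Re(S) = 0.1131 W.
Step 9 — Reactive power: Q = Im(S) = -0.0416 VAR.
Step 10 — Apparent power: |S| = 0.1205 VA.
Step 11 — Power factor: PF = P/|S| = 0.9386 (leading).

(a) P = 0.1131 W  (b) Q = -0.0416 VAR  (c) S = 0.1205 VA  (d) PF = 0.9386 (leading)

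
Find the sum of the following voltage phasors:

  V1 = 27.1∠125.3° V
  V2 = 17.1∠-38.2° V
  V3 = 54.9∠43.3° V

Step 1 — Convert each phasor to rectangular form:
  V1 = 27.1·(cos(125.3°) + j·sin(125.3°)) = -15.66 + j22.12 V
  V2 = 17.1·(cos(-38.2°) + j·sin(-38.2°)) = 13.44 - j10.57 V
  V3 = 54.9·(cos(43.3°) + j·sin(43.3°)) = 39.95 + j37.65 V
Step 2 — Sum components: V_total = 37.73 + j49.19 V.
Step 3 — Convert to polar: |V_total| = 62 V, ∠V_total = 52.5°.

V_total = 62∠52.5° V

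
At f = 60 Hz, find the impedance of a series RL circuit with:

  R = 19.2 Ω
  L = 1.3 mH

Step 1 — Angular frequency: ω = 2π·f = 2π·60 = 377 rad/s.
Step 2 — Component impedances:
  R: Z = R = 19.2 Ω
  L: Z = jωL = j·377·0.0013 = 0 + j0.4901 Ω
Step 3 — Series combination: Z_total = R + L = 19.2 + j0.4901 Ω = 19.21∠1.5° Ω.

Z = 19.2 + j0.4901 Ω = 19.21∠1.5° Ω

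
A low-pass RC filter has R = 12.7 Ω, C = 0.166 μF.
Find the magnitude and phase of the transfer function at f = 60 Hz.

Step 1 — Angular frequency: ω = 2π·60 = 377 rad/s.
Step 2 — Transfer function: H(jω) = 1/(1 + jωRC).
Step 3 — Denominator: 1 + jωRC = 1 + j·377·12.7·1.66e-07 = 1 + j0.0007948.
Step 4 — H = 1 - j0.0007948.
Step 5 — Magnitude: |H| = 1 (-0.0 dB); phase: φ = -0.0°.

|H| = 1 (-0.0 dB), φ = -0.0°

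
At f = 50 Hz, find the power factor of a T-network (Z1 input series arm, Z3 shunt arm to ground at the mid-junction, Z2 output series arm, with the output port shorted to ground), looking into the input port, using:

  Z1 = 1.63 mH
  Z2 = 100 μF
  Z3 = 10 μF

Step 1 — Angular frequency: ω = 2π·f = 2π·50 = 314.2 rad/s.
Step 2 — Component impedances:
  Z1: Z = jωL = j·314.2·0.00163 = 0 + j0.5121 Ω
  Z2: Z = 1/(jωC) = -j/(ω·C) = 0 - j31.83 Ω
  Z3: Z = 1/(jωC) = -j/(ω·C) = 0 - j318.3 Ω
Step 3 — With the output port shorted to ground, the output series arm Z2 runs from the junction to ground; the shunt arm Z3 also runs from the junction to ground. They appear in parallel: Z3 || Z2 = 0 - j28.94 Ω.
Step 4 — Series with input arm Z1: Z_in = Z1 + (Z3 || Z2) = 0 - j28.43 Ω = 28.43∠-90.0° Ω.
Step 5 — Power factor: PF = cos(φ) = Re(Z)/|Z| = 0/28.43 = 0.
Step 6 — Type: Im(Z) = -28.43 ⇒ leading (phase φ = -90.0°).

PF = 0 (leading, φ = -90.0°)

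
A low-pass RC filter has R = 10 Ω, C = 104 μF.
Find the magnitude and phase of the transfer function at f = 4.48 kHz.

Step 1 — Angular frequency: ω = 2π·4480 = 2.815e+04 rad/s.
Step 2 — Transfer function: H(jω) = 1/(1 + jωRC).
Step 3 — Denominator: 1 + jωRC = 1 + j·2.815e+04·10·0.000104 = 1 + j29.27.
Step 4 — H = 0.001165 - j0.03412.
Step 5 — Magnitude: |H| = 0.03414 (-29.3 dB); phase: φ = -88.0°.

|H| = 0.03414 (-29.3 dB), φ = -88.0°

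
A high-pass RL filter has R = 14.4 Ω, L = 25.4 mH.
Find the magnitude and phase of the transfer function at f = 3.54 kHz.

Step 1 — Angular frequency: ω = 2π·3540 = 2.224e+04 rad/s.
Step 2 — Transfer function: H(jω) = jωL/(R + jωL).
Step 3 — Numerator jωL = j·565; denominator R + jωL = 14.4 + j565.
Step 4 — H = 0.9994 + j0.02547.
Step 5 — Magnitude: |H| = 0.9997 (-0.0 dB); phase: φ = 1.5°.

|H| = 0.9997 (-0.0 dB), φ = 1.5°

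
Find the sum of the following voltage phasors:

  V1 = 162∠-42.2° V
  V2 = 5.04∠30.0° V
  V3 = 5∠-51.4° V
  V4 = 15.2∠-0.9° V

Step 1 — Convert each phasor to rectangular form:
  V1 = 162·(cos(-42.2°) + j·sin(-42.2°)) = 120 - j108.8 V
  V2 = 5.04·(cos(30.0°) + j·sin(30.0°)) = 4.365 + j2.52 V
  V3 = 5·(cos(-51.4°) + j·sin(-51.4°)) = 3.119 - j3.908 V
  V4 = 15.2·(cos(-0.9°) + j·sin(-0.9°)) = 15.2 - j0.2388 V
Step 2 — Sum components: V_total = 142.7 - j110.4 V.
Step 3 — Convert to polar: |V_total| = 180.4 V, ∠V_total = -37.7°.

V_total = 180.4∠-37.7° V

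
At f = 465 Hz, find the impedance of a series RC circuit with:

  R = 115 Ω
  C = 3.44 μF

Step 1 — Angular frequency: ω = 2π·f = 2π·465 = 2922 rad/s.
Step 2 — Component impedances:
  R: Z = R = 115 Ω
  C: Z = 1/(jωC) = -j/(ω·C) = 0 - j99.5 Ω
Step 3 — Series combination: Z_total = R + C = 115 - j99.5 Ω = 152.1∠-40.9° Ω.

Z = 115 - j99.5 Ω = 152.1∠-40.9° Ω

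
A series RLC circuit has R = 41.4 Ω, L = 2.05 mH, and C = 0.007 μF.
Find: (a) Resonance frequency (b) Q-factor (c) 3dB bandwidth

Step 1 — Resonance: ω₀ = 1/√(LC) = 1/√(0.00205·7e-09) = 2.64e+05 rad/s.
Step 2 — f₀ = ω₀/(2π) = 4.201e+04 Hz.
Step 3 — Series Q: Q = ω₀L/R = 2.64e+05·0.00205/41.4 = 13.07.
Step 4 — Bandwidth: Δω = ω₀/Q = 2.02e+04 rad/s; BW = Δω/(2π) = 3214 Hz.

(a) f₀ = 4.201e+04 Hz  (b) Q = 13.07  (c) BW = 3214 Hz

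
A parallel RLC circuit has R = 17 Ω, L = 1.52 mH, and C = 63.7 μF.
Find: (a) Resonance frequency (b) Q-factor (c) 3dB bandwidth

Step 1 — Resonance: ω₀ = 1/√(LC) = 1/√(0.00152·6.37e-05) = 3214 rad/s.
Step 2 — f₀ = ω₀/(2π) = 511.5 Hz.
Step 3 — Parallel Q: Q = R/(ω₀L) = 17/(3214·0.00152) = 3.48.
Step 4 — Bandwidth: Δω = ω₀/Q = 923.4 rad/s; BW = Δω/(2π) = 147 Hz.

(a) f₀ = 511.5 Hz  (b) Q = 3.48  (c) BW = 147 Hz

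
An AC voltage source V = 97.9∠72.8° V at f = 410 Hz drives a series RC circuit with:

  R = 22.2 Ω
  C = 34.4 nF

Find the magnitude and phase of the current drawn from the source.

Step 1 — Angular frequency: ω = 2π·f = 2π·410 = 2576 rad/s.
Step 2 — Component impedances:
  R: Z = R = 22.2 Ω
  C: Z = 1/(jωC) = -j/(ω·C) = 0 - j1.128e+04 Ω
Step 3 — Series combination: Z_total = R + C = 22.2 - j1.128e+04 Ω = 1.128e+04∠-89.9° Ω.
Step 4 — Source phasor: V = 97.9∠72.8° V = 28.95 + j93.52 V.
Step 5 — Ohm's law: I = V / Z_total = (28.95 + j93.52) / (22.2 - j1.128e+04) = -0.008283 + j0.002582 A.
Step 6 — Convert to polar: |I| = 0.008676 A, ∠I = 162.7°.

I = 0.008676∠162.7° A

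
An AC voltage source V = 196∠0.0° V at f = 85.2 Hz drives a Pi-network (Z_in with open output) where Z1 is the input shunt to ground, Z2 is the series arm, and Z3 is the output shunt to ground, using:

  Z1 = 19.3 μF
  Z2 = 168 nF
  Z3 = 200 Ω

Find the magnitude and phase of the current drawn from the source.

Step 1 — Angular frequency: ω = 2π·f = 2π·85.2 = 535.3 rad/s.
Step 2 — Component impedances:
  Z1: Z = 1/(jωC) = -j/(ω·C) = 0 - j96.79 Ω
  Z2: Z = 1/(jωC) = -j/(ω·C) = 0 - j1.112e+04 Ω
  Z3: Z = R = 200 Ω
Step 3 — With open output, the series arm Z2 and the output shunt Z3 appear in series to ground: Z2 + Z3 = 200 - j1.112e+04 Ω.
Step 4 — Parallel with input shunt Z1: Z_in = Z1 || (Z2 + Z3) = 0.01489 - j95.95 Ω = 95.95∠-90.0° Ω.
Step 5 — Source phasor: V = 196∠0.0° V = 196 V.
Step 6 — Ohm's law: I = V / Z_total = (196) / (0.01489 - j95.95) = 0.000317 + j2.043 A.
Step 7 — Convert to polar: |I| = 2.043 A, ∠I = 90.0°.

I = 2.043∠90.0° A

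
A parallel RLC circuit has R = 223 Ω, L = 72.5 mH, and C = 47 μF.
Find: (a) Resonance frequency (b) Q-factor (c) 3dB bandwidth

Step 1 — Resonance: ω₀ = 1/√(LC) = 1/√(0.0725·4.7e-05) = 541.7 rad/s.
Step 2 — f₀ = ω₀/(2π) = 86.22 Hz.
Step 3 — Parallel Q: Q = R/(ω₀L) = 223/(541.7·0.0725) = 5.678.
Step 4 — Bandwidth: Δω = ω₀/Q = 95.41 rad/s; BW = Δω/(2π) = 15.19 Hz.

(a) f₀ = 86.22 Hz  (b) Q = 5.678  (c) BW = 15.19 Hz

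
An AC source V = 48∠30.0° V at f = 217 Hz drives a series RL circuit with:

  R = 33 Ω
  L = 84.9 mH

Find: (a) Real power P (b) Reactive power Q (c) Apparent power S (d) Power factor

Step 1 — Angular frequency: ω = 2π·f = 2π·217 = 1363 rad/s.
Step 2 — Component impedances:
  R: Z = R = 33 Ω
  L: Z = jωL = j·1363·0.0849 = 0 + j115.8 Ω
Step 3 — Series combination: Z_total = R + L = 33 + j115.8 Ω = 120.4∠74.1° Ω.
Step 4 — Source phasor: V = 48∠30.0° V = 41.57 + j24 V.
Step 5 — Current: I = V / Z = 0.2864 - j0.2775 A = 0.3988∠-44.1° A.
Step 6 — Complex power: S = V·I* = 5.248 + j18.41 VA.
Step 7 — Real power: P = Re(S) = 5.248 W.
Step 8 — Reactive power: Q = Im(S) = 18.41 VAR.
Step 9 — Apparent power: |S| = 19.14 VA.
Step 10 — Power factor: PF = P/|S| = 0.2742 (lagging).

(a) P = 5.248 W  (b) Q = 18.41 VAR  (c) S = 19.14 VA  (d) PF = 0.2742 (lagging)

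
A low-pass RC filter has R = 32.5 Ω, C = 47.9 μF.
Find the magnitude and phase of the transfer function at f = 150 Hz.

Step 1 — Angular frequency: ω = 2π·150 = 942.5 rad/s.
Step 2 — Transfer function: H(jω) = 1/(1 + jωRC).
Step 3 — Denominator: 1 + jωRC = 1 + j·942.5·32.5·4.79e-05 = 1 + j1.467.
Step 4 — H = 0.3172 - j0.4654.
Step 5 — Magnitude: |H| = 0.5632 (-5.0 dB); phase: φ = -55.7°.

|H| = 0.5632 (-5.0 dB), φ = -55.7°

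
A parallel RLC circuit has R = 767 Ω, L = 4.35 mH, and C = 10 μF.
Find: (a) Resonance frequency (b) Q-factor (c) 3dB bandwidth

Step 1 — Resonance: ω₀ = 1/√(LC) = 1/√(0.00435·1e-05) = 4795 rad/s.
Step 2 — f₀ = ω₀/(2π) = 763.1 Hz.
Step 3 — Parallel Q: Q = R/(ω₀L) = 767/(4795·0.00435) = 36.77.
Step 4 — Bandwidth: Δω = ω₀/Q = 130.4 rad/s; BW = Δω/(2π) = 20.75 Hz.

(a) f₀ = 763.1 Hz  (b) Q = 36.77  (c) BW = 20.75 Hz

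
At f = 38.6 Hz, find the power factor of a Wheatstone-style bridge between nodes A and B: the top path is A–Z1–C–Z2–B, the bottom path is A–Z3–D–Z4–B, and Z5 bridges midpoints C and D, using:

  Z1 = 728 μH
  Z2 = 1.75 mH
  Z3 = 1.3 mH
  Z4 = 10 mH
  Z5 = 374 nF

Step 1 — Angular frequency: ω = 2π·f = 2π·38.6 = 242.5 rad/s.
Step 2 — Component impedances:
  Z1: Z = jωL = j·242.5·0.000728 = 0 + j0.1766 Ω
  Z2: Z = jωL = j·242.5·0.00175 = 0 + j0.4244 Ω
  Z3: Z = jωL = j·242.5·0.0013 = 0 + j0.3153 Ω
  Z4: Z = jωL = j·242.5·0.01 = 0 + j2.425 Ω
  Z5: Z = 1/(jωC) = -j/(ω·C) = 0 - j1.102e+04 Ω
Step 3 — Bridge requires nodal analysis (the Z5 bridge couples midpoints C and D, so the two paths cannot be reduced to a simple series/parallel combination). Setting node B to ground and injecting 1 A at node A, the 3-node admittance system at A, C, D solves to V_A = Z_AB = 0 + j0.4929 Ω = 0.4929∠90.0° Ω.
Step 4 — Power factor: PF = cos(φ) = Re(Z)/|Z| = 0/0.4929 = 0.
Step 5 — Type: Im(Z) = 0.4929 ⇒ lagging (phase φ = 90.0°).

PF = 0 (lagging, φ = 90.0°)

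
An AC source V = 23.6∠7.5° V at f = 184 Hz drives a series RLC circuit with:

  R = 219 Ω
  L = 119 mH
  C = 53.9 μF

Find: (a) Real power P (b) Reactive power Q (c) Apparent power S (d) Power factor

Step 1 — Angular frequency: ω = 2π·f = 2π·184 = 1156 rad/s.
Step 2 — Component impedances:
  R: Z = R = 219 Ω
  L: Z = jωL = j·1156·0.119 = 0 + j137.6 Ω
  C: Z = 1/(jωC) = -j/(ω·C) = 0 - j16.05 Ω
Step 3 — Series combination: Z_total = R + L + C = 219 + j121.5 Ω = 250.5∠29.0° Ω.
Step 4 — Source phasor: V = 23.6∠7.5° V = 23.4 + j3.08 V.
Step 5 — Current: I = V / Z = 0.08765 - j0.03458 A = 0.09423∠-21.5° A.
Step 6 — Complex power: S = V·I* = 1.944 + j1.079 VA.
Step 7 — Real power: P = Re(S) = 1.944 W.
Step 8 — Reactive power: Q = Im(S) = 1.079 VAR.
Step 9 — Apparent power: |S| = 2.224 VA.
Step 10 — Power factor: PF = P/|S| = 0.8744 (lagging).

(a) P = 1.944 W  (b) Q = 1.079 VAR  (c) S = 2.224 VA  (d) PF = 0.8744 (lagging)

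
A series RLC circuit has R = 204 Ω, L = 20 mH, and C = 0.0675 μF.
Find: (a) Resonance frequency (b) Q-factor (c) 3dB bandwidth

Step 1 — Resonance condition Im(Z)=0 gives ω₀ = 1/√(LC).
Step 2 — ω₀ = 1/√(0.02·6.75e-08) = 2.722e+04 rad/s.
Step 3 — f₀ = ω₀/(2π) = 4332 Hz.
Step 4 — Series Q: Q = ω₀L/R = 2.722e+04·0.02/204 = 2.668.
Step 5 — 3dB bandwidth: Δω = ω₀/Q = 1.02e+04 rad/s; BW = Δω/(2π) = 1623 Hz.

(a) f₀ = 4332 Hz  (b) Q = 2.668  (c) BW = 1623 Hz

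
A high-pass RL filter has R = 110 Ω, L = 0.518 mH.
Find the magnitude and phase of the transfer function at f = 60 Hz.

Step 1 — Angular frequency: ω = 2π·60 = 377 rad/s.
Step 2 — Transfer function: H(jω) = jωL/(R + jωL).
Step 3 — Numerator jωL = j·0.1953; denominator R + jωL = 110 + j0.1953.
Step 4 — H = 3.152e-06 + j0.001775.
Step 5 — Magnitude: |H| = 0.001775 (-55.0 dB); phase: φ = 89.9°.

|H| = 0.001775 (-55.0 dB), φ = 89.9°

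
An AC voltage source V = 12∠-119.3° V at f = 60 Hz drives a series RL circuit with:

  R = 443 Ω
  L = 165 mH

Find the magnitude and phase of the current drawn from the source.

Step 1 — Angular frequency: ω = 2π·f = 2π·60 = 377 rad/s.
Step 2 — Component impedances:
  R: Z = R = 443 Ω
  L: Z = jωL = j·377·0.165 = 0 + j62.2 Ω
Step 3 — Series combination: Z_total = R + L = 443 + j62.2 Ω = 447.3∠8.0° Ω.
Step 4 — Source phasor: V = 12∠-119.3° V = -5.873 - j10.46 V.
Step 5 — Ohm's law: I = V / Z_total = (-5.873 - j10.46) / (443 + j62.2) = -0.01625 - j0.02134 A.
Step 6 — Convert to polar: |I| = 0.02682 A, ∠I = -127.3°.

I = 0.02682∠-127.3° A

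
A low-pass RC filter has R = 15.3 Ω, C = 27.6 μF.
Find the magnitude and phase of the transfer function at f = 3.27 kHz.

Step 1 — Angular frequency: ω = 2π·3270 = 2.055e+04 rad/s.
Step 2 — Transfer function: H(jω) = 1/(1 + jωRC).
Step 3 — Denominator: 1 + jωRC = 1 + j·2.055e+04·15.3·2.76e-05 = 1 + j8.676.
Step 4 — H = 0.01311 - j0.1137.
Step 5 — Magnitude: |H| = 0.1145 (-18.8 dB); phase: φ = -83.4°.

|H| = 0.1145 (-18.8 dB), φ = -83.4°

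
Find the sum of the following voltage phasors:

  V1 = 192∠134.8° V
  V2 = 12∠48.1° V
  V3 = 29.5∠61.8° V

Step 1 — Convert each phasor to rectangular form:
  V1 = 192·(cos(134.8°) + j·sin(134.8°)) = -135.3 + j136.2 V
  V2 = 12·(cos(48.1°) + j·sin(48.1°)) = 8.014 + j8.932 V
  V3 = 29.5·(cos(61.8°) + j·sin(61.8°)) = 13.94 + j26 V
Step 2 — Sum components: V_total = -113.3 + j171.2 V.
Step 3 — Convert to polar: |V_total| = 205.3 V, ∠V_total = 123.5°.

V_total = 205.3∠123.5° V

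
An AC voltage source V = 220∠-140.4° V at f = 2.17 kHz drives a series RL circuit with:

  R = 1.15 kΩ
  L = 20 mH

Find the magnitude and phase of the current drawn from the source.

Step 1 — Angular frequency: ω = 2π·f = 2π·2170 = 1.363e+04 rad/s.
Step 2 — Component impedances:
  R: Z = R = 1150 Ω
  L: Z = jωL = j·1.363e+04·0.02 = 0 + j272.7 Ω
Step 3 — Series combination: Z_total = R + L = 1150 + j272.7 Ω = 1182∠13.3° Ω.
Step 4 — Source phasor: V = 220∠-140.4° V = -169.5 - j140.2 V.
Step 5 — Ohm's law: I = V / Z_total = (-169.5 - j140.2) / (1150 + j272.7) = -0.1669 - j0.08236 A.
Step 6 — Convert to polar: |I| = 0.1861 A, ∠I = -153.7°.

I = 0.1861∠-153.7° A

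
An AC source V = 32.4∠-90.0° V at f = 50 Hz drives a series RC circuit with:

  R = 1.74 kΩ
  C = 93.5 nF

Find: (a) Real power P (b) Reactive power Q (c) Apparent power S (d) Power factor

Step 1 — Angular frequency: ω = 2π·f = 2π·50 = 314.2 rad/s.
Step 2 — Component impedances:
  R: Z = R = 1740 Ω
  C: Z = 1/(jωC) = -j/(ω·C) = 0 - j3.404e+04 Ω
Step 3 — Series combination: Z_total = R + C = 1740 - j3.404e+04 Ω = 3.409e+04∠-87.1° Ω.
Step 4 — Source phasor: V = 32.4∠-90.0° V = 0 - j32.4 V.
Step 5 — Current: I = V / Z = 0.0009492 - j4.852e-05 A = 0.0009505∠-2.9° A.
Step 6 — Complex power: S = V·I* = 0.001572 - j0.03076 VA.
Step 7 — Real power: P = Re(S) = 0.001572 W.
Step 8 — Reactive power: Q = Im(S) = -0.03076 VAR.
Step 9 — Apparent power: |S| = 0.0308 VA.
Step 10 — Power factor: PF = P/|S| = 0.05104 (leading).

(a) P = 0.001572 W  (b) Q = -0.03076 VAR  (c) S = 0.0308 VA  (d) PF = 0.05104 (leading)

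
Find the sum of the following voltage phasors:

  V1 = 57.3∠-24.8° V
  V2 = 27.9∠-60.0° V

Step 1 — Convert each phasor to rectangular form:
  V1 = 57.3·(cos(-24.8°) + j·sin(-24.8°)) = 52.02 - j24.03 V
  V2 = 27.9·(cos(-60.0°) + j·sin(-60.0°)) = 13.95 - j24.16 V
Step 2 — Sum components: V_total = 65.97 - j48.2 V.
Step 3 — Convert to polar: |V_total| = 81.7 V, ∠V_total = -36.2°.

V_total = 81.7∠-36.2° V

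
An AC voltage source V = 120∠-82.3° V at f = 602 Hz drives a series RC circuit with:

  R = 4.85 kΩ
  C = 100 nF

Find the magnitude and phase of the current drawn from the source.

Step 1 — Angular frequency: ω = 2π·f = 2π·602 = 3782 rad/s.
Step 2 — Component impedances:
  R: Z = R = 4850 Ω
  C: Z = 1/(jωC) = -j/(ω·C) = 0 - j2644 Ω
Step 3 — Series combination: Z_total = R + C = 4850 - j2644 Ω = 5524∠-28.6° Ω.
Step 4 — Source phasor: V = 120∠-82.3° V = 16.08 - j118.9 V.
Step 5 — Ohm's law: I = V / Z_total = (16.08 - j118.9) / (4850 - j2644) = 0.01286 - j0.01751 A.
Step 6 — Convert to polar: |I| = 0.02172 A, ∠I = -53.7°.

I = 0.02172∠-53.7° A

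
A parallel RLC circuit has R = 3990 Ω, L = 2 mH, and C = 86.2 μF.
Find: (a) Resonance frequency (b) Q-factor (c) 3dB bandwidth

Step 1 — Resonance: ω₀ = 1/√(LC) = 1/√(0.002·8.62e-05) = 2408 rad/s.
Step 2 — f₀ = ω₀/(2π) = 383.3 Hz.
Step 3 — Parallel Q: Q = R/(ω₀L) = 3990/(2408·0.002) = 828.3.
Step 4 — Bandwidth: Δω = ω₀/Q = 2.908 rad/s; BW = Δω/(2π) = 0.4627 Hz.

(a) f₀ = 383.3 Hz  (b) Q = 828.3  (c) BW = 0.4627 Hz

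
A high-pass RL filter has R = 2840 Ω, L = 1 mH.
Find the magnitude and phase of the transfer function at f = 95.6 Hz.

Step 1 — Angular frequency: ω = 2π·95.6 = 600.7 rad/s.
Step 2 — Transfer function: H(jω) = jωL/(R + jωL).
Step 3 — Numerator jωL = j·0.6007; denominator R + jωL = 2840 + j0.6007.
Step 4 — H = 4.473e-08 + j0.0002115.
Step 5 — Magnitude: |H| = 0.0002115 (-73.5 dB); phase: φ = 90.0°.

|H| = 0.0002115 (-73.5 dB), φ = 90.0°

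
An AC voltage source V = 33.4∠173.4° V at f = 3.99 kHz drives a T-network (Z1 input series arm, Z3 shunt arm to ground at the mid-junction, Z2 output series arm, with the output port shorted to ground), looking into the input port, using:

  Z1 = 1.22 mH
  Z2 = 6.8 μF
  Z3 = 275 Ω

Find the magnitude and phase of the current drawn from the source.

Step 1 — Angular frequency: ω = 2π·f = 2π·3990 = 2.507e+04 rad/s.
Step 2 — Component impedances:
  Z1: Z = jωL = j·2.507e+04·0.00122 = 0 + j30.59 Ω
  Z2: Z = 1/(jωC) = -j/(ω·C) = 0 - j5.866 Ω
  Z3: Z = R = 275 Ω
Step 3 — With the output port shorted to ground, the output series arm Z2 runs from the junction to ground; the shunt arm Z3 also runs from the junction to ground. They appear in parallel: Z3 || Z2 = 0.1251 - j5.863 Ω.
Step 4 — Series with input arm Z1: Z_in = Z1 + (Z3 || Z2) = 0.1251 + j24.72 Ω = 24.72∠89.7° Ω.
Step 5 — Source phasor: V = 33.4∠173.4° V = -33.18 + j3.839 V.
Step 6 — Ohm's law: I = V / Z_total = (-33.18 + j3.839) / (0.1251 + j24.72) = 0.1485 + j1.343 A.
Step 7 — Convert to polar: |I| = 1.351 A, ∠I = 83.7°.

I = 1.351∠83.7° A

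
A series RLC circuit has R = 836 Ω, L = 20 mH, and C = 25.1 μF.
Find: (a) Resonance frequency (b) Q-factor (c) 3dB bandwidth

Step 1 — Resonance: ω₀ = 1/√(LC) = 1/√(0.02·2.51e-05) = 1411 rad/s.
Step 2 — f₀ = ω₀/(2π) = 224.6 Hz.
Step 3 — Series Q: Q = ω₀L/R = 1411·0.02/836 = 0.03377.
Step 4 — Bandwidth: Δω = ω₀/Q = 4.18e+04 rad/s; BW = Δω/(2π) = 6653 Hz.

(a) f₀ = 224.6 Hz  (b) Q = 0.03377  (c) BW = 6653 Hz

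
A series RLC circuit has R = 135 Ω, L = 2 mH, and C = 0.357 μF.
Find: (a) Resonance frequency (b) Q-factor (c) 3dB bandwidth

Step 1 — Resonance: ω₀ = 1/√(LC) = 1/√(0.002·3.57e-07) = 3.742e+04 rad/s.
Step 2 — f₀ = ω₀/(2π) = 5956 Hz.
Step 3 — Series Q: Q = ω₀L/R = 3.742e+04·0.002/135 = 0.5544.
Step 4 — Bandwidth: Δω = ω₀/Q = 6.75e+04 rad/s; BW = Δω/(2π) = 1.074e+04 Hz.

(a) f₀ = 5956 Hz  (b) Q = 0.5544  (c) BW = 1.074e+04 Hz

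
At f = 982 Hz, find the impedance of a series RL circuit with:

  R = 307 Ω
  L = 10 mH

Step 1 — Angular frequency: ω = 2π·f = 2π·982 = 6170 rad/s.
Step 2 — Component impedances:
  R: Z = R = 307 Ω
  L: Z = jωL = j·6170·0.01 = 0 + j61.7 Ω
Step 3 — Series combination: Z_total = R + L = 307 + j61.7 Ω = 313.1∠11.4° Ω.

Z = 307 + j61.7 Ω = 313.1∠11.4° Ω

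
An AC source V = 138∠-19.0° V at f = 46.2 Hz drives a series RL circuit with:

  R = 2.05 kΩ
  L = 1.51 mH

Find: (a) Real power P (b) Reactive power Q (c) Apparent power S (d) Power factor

Step 1 — Angular frequency: ω = 2π·f = 2π·46.2 = 290.3 rad/s.
Step 2 — Component impedances:
  R: Z = R = 2050 Ω
  L: Z = jωL = j·290.3·0.00151 = 0 + j0.4383 Ω
Step 3 — Series combination: Z_total = R + L = 2050 + j0.4383 Ω = 2050∠0.0° Ω.
Step 4 — Source phasor: V = 138∠-19.0° V = 130.5 - j44.93 V.
Step 5 — Current: I = V / Z = 0.06364 - j0.02193 A = 0.06732∠-19.0° A.
Step 6 — Complex power: S = V·I* = 9.29 + j0.001986 VA.
Step 7 — Real power: P = Re(S) = 9.29 W.
Step 8 — Reactive power: Q = Im(S) = 0.001986 VAR.
Step 9 — Apparent power: |S| = 9.29 VA.
Step 10 — Power factor: PF = P/|S| = 1 (lagging).

(a) P = 9.29 W  (b) Q = 0.001986 VAR  (c) S = 9.29 VA  (d) PF = 1 (lagging)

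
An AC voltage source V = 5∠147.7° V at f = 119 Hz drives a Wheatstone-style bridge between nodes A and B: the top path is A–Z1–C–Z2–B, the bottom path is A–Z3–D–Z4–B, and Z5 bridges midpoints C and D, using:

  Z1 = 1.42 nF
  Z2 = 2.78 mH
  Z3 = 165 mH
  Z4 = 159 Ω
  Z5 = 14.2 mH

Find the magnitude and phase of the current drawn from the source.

Step 1 — Angular frequency: ω = 2π·f = 2π·119 = 747.7 rad/s.
Step 2 — Component impedances:
  Z1: Z = 1/(jωC) = -j/(ω·C) = 0 - j9.419e+05 Ω
  Z2: Z = jωL = j·747.7·0.00278 = 0 + j2.079 Ω
  Z3: Z = jωL = j·747.7·0.165 = 0 + j123.4 Ω
  Z4: Z = R = 159 Ω
  Z5: Z = jωL = j·747.7·0.0142 = 0 + j10.62 Ω
Step 3 — Bridge requires nodal analysis (the Z5 bridge couples midpoints C and D, so the two paths cannot be reduced to a simple series/parallel combination). Setting node B to ground and injecting 1 A at node A, the 3-node admittance system at A, C, D solves to V_A = Z_AB = 1.008 + j136 Ω = 136∠89.6° Ω.
Step 4 — Source phasor: V = 5∠147.7° V = -4.226 + j2.672 V.
Step 5 — Ohm's law: I = V / Z_total = (-4.226 + j2.672) / (1.008 + j136) = 0.01941 + j0.03122 A.
Step 6 — Convert to polar: |I| = 0.03676 A, ∠I = 58.1°.

I = 0.03676∠58.1° A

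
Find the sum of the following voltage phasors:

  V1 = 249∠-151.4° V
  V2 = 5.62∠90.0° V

Step 1 — Convert each phasor to rectangular form:
  V1 = 249·(cos(-151.4°) + j·sin(-151.4°)) = -218.6 - j119.2 V
  V2 = 5.62·(cos(90.0°) + j·sin(90.0°)) = 0 + j5.62 V
Step 2 — Sum components: V_total = -218.6 - j113.6 V.
Step 3 — Convert to polar: |V_total| = 246.4 V, ∠V_total = -152.5°.

V_total = 246.4∠-152.5° V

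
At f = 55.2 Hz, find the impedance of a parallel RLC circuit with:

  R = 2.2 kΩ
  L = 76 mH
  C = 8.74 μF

Step 1 — Angular frequency: ω = 2π·f = 2π·55.2 = 346.8 rad/s.
Step 2 — Component impedances:
  R: Z = R = 2200 Ω
  L: Z = jωL = j·346.8·0.076 = 0 + j26.36 Ω
  C: Z = 1/(jωC) = -j/(ω·C) = 0 - j329.9 Ω
Step 3 — Parallel combination: 1/Z_total = 1/R + 1/L + 1/C; Z_total = 0.373 + j28.64 Ω = 28.65∠89.3° Ω.

Z = 0.373 + j28.64 Ω = 28.65∠89.3° Ω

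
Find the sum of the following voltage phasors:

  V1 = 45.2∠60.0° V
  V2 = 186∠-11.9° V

Step 1 — Convert each phasor to rectangular form:
  V1 = 45.2·(cos(60.0°) + j·sin(60.0°)) = 22.6 + j39.14 V
  V2 = 186·(cos(-11.9°) + j·sin(-11.9°)) = 182 - j38.35 V
Step 2 — Sum components: V_total = 204.6 + j0.7904 V.
Step 3 — Convert to polar: |V_total| = 204.6 V, ∠V_total = 0.2°.

V_total = 204.6∠0.2° V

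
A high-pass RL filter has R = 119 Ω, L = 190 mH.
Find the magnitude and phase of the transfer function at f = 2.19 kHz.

Step 1 — Angular frequency: ω = 2π·2190 = 1.376e+04 rad/s.
Step 2 — Transfer function: H(jω) = jωL/(R + jωL).
Step 3 — Numerator jωL = j·2614; denominator R + jωL = 119 + j2614.
Step 4 — H = 0.9979 + j0.04542.
Step 5 — Magnitude: |H| = 0.999 (-0.0 dB); phase: φ = 2.6°.

|H| = 0.999 (-0.0 dB), φ = 2.6°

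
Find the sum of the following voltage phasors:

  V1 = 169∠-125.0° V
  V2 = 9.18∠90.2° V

Step 1 — Convert each phasor to rectangular form:
  V1 = 169·(cos(-125.0°) + j·sin(-125.0°)) = -96.93 - j138.4 V
  V2 = 9.18·(cos(90.2°) + j·sin(90.2°)) = -0.03204 + j9.18 V
Step 2 — Sum components: V_total = -96.97 - j129.3 V.
Step 3 — Convert to polar: |V_total| = 161.6 V, ∠V_total = -126.9°.

V_total = 161.6∠-126.9° V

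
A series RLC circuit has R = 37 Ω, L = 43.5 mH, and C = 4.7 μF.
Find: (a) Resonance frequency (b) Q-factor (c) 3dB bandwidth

Step 1 — Resonance: ω₀ = 1/√(LC) = 1/√(0.0435·4.7e-06) = 2212 rad/s.
Step 2 — f₀ = ω₀/(2π) = 352 Hz.
Step 3 — Series Q: Q = ω₀L/R = 2212·0.0435/37 = 2.6.
Step 4 — Bandwidth: Δω = ω₀/Q = 850.6 rad/s; BW = Δω/(2π) = 135.4 Hz.

(a) f₀ = 352 Hz  (b) Q = 2.6  (c) BW = 135.4 Hz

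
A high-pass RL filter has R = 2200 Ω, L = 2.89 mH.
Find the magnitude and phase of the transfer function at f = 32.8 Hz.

Step 1 — Angular frequency: ω = 2π·32.8 = 206.1 rad/s.
Step 2 — Transfer function: H(jω) = jωL/(R + jωL).
Step 3 — Numerator jωL = j·0.5956; denominator R + jωL = 2200 + j0.5956.
Step 4 — H = 7.329e-08 + j0.0002707.
Step 5 — Magnitude: |H| = 0.0002707 (-71.3 dB); phase: φ = 90.0°.

|H| = 0.0002707 (-71.3 dB), φ = 90.0°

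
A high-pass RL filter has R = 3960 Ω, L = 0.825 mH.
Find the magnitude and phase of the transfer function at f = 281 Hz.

Step 1 — Angular frequency: ω = 2π·281 = 1766 rad/s.
Step 2 — Transfer function: H(jω) = jωL/(R + jωL).
Step 3 — Numerator jωL = j·1.457; denominator R + jωL = 3960 + j1.457.
Step 4 — H = 1.353e-07 + j0.0003678.
Step 5 — Magnitude: |H| = 0.0003678 (-68.7 dB); phase: φ = 90.0°.

|H| = 0.0003678 (-68.7 dB), φ = 90.0°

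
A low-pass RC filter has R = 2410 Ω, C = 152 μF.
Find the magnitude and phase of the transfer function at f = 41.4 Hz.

Step 1 — Angular frequency: ω = 2π·41.4 = 260.1 rad/s.
Step 2 — Transfer function: H(jω) = 1/(1 + jωRC).
Step 3 — Denominator: 1 + jωRC = 1 + j·260.1·2410·0.000152 = 1 + j95.29.
Step 4 — H = 0.0001101 - j0.01049.
Step 5 — Magnitude: |H| = 0.01049 (-39.6 dB); phase: φ = -89.4°.

|H| = 0.01049 (-39.6 dB), φ = -89.4°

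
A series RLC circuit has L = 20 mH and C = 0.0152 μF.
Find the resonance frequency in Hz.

Step 1 — Resonance condition Im(Z)=0 gives ω₀ = 1/√(LC).
Step 2 — ω₀ = 1/√(0.02·1.52e-08) = 5.735e+04 rad/s.
Step 3 — f₀ = ω₀/(2π) = 9128 Hz.

f₀ = 9128 Hz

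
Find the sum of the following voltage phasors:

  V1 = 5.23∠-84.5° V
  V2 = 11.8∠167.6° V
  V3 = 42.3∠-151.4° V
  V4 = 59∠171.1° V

Step 1 — Convert each phasor to rectangular form:
  V1 = 5.23·(cos(-84.5°) + j·sin(-84.5°)) = 0.5013 - j5.206 V
  V2 = 11.8·(cos(167.6°) + j·sin(167.6°)) = -11.52 + j2.534 V
  V3 = 42.3·(cos(-151.4°) + j·sin(-151.4°)) = -37.14 - j20.25 V
  V4 = 59·(cos(171.1°) + j·sin(171.1°)) = -58.29 + j9.128 V
Step 2 — Sum components: V_total = -106.5 - j13.79 V.
Step 3 — Convert to polar: |V_total| = 107.3 V, ∠V_total = -172.6°.

V_total = 107.3∠-172.6° V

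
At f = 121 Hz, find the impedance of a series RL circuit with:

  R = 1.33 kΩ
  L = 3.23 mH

Step 1 — Angular frequency: ω = 2π·f = 2π·121 = 760.3 rad/s.
Step 2 — Component impedances:
  R: Z = R = 1330 Ω
  L: Z = jωL = j·760.3·0.00323 = 0 + j2.456 Ω
Step 3 — Series combination: Z_total = R + L = 1330 + j2.456 Ω = 1330∠0.1° Ω.

Z = 1330 + j2.456 Ω = 1330∠0.1° Ω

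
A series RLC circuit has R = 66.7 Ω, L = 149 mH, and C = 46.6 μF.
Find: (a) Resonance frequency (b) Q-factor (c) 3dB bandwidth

Step 1 — Resonance condition Im(Z)=0 gives ω₀ = 1/√(LC).
Step 2 — ω₀ = 1/√(0.149·4.66e-05) = 379.5 rad/s.
Step 3 — f₀ = ω₀/(2π) = 60.4 Hz.
Step 4 — Series Q: Q = ω₀L/R = 379.5·0.149/66.7 = 0.8478.
Step 5 — 3dB bandwidth: Δω = ω₀/Q = 447.7 rad/s; BW = Δω/(2π) = 71.25 Hz.

(a) f₀ = 60.4 Hz  (b) Q = 0.8478  (c) BW = 71.25 Hz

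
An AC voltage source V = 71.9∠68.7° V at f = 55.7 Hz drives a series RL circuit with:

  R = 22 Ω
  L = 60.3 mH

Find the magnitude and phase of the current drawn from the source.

Step 1 — Angular frequency: ω = 2π·f = 2π·55.7 = 350 rad/s.
Step 2 — Component impedances:
  R: Z = R = 22 Ω
  L: Z = jωL = j·350·0.0603 = 0 + j21.1 Ω
Step 3 — Series combination: Z_total = R + L = 22 + j21.1 Ω = 30.49∠43.8° Ω.
Step 4 — Source phasor: V = 71.9∠68.7° V = 26.12 + j66.99 V.
Step 5 — Ohm's law: I = V / Z_total = (26.12 + j66.99) / (22 + j21.1) = 2.139 + j0.9927 A.
Step 6 — Convert to polar: |I| = 2.359 A, ∠I = 24.9°.

I = 2.359∠24.9° A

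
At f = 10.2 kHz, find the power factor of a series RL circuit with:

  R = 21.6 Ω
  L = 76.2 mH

Step 1 — Angular frequency: ω = 2π·f = 2π·1.02e+04 = 6.409e+04 rad/s.
Step 2 — Component impedances:
  R: Z = R = 21.6 Ω
  L: Z = jωL = j·6.409e+04·0.0762 = 0 + j4884 Ω
Step 3 — Series combination: Z_total = R + L = 21.6 + j4884 Ω = 4884∠89.7° Ω.
Step 4 — Power factor: PF = cos(φ) = Re(Z)/|Z| = 21.6/4884 = 0.004423.
Step 5 — Type: Im(Z) = 4884 ⇒ lagging (phase φ = 89.7°).

PF = 0.004423 (lagging, φ = 89.7°)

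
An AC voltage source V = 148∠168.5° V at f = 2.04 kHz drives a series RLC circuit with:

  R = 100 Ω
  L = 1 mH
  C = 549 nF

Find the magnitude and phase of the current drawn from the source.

Step 1 — Angular frequency: ω = 2π·f = 2π·2040 = 1.282e+04 rad/s.
Step 2 — Component impedances:
  R: Z = R = 100 Ω
  L: Z = jωL = j·1.282e+04·0.001 = 0 + j12.82 Ω
  C: Z = 1/(jωC) = -j/(ω·C) = 0 - j142.1 Ω
Step 3 — Series combination: Z_total = R + L + C = 100 - j129.3 Ω = 163.5∠-52.3° Ω.
Step 4 — Source phasor: V = 148∠168.5° V = -145 + j29.51 V.
Step 5 — Ohm's law: I = V / Z_total = (-145 + j29.51) / (100 - j129.3) = -0.6857 - j0.5914 A.
Step 6 — Convert to polar: |I| = 0.9055 A, ∠I = -139.2°.

I = 0.9055∠-139.2° A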